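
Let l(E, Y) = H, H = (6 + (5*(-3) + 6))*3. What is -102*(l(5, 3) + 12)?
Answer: -306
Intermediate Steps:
H = -9 (H = (6 + (-15 + 6))*3 = (6 - 9)*3 = -3*3 = -9)
l(E, Y) = -9
-102*(l(5, 3) + 12) = -102*(-9 + 12) = -102*3 = -306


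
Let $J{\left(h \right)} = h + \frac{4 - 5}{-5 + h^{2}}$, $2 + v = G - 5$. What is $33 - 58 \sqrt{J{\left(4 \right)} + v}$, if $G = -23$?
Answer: $33 - \frac{58 i \sqrt{3157}}{11} \approx 33.0 - 296.26 i$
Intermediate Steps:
$v = -30$ ($v = -2 - 28 = -30$)
$J{\left(h \right)} = h - \frac{1}{-5 + h^{2}}$
$33 - 58 \sqrt{J{\left(4 \right)} + v} = 33 - 58 \sqrt{\frac{-1 + 4^{3} - 20}{-5 + 4^{2}} - 30} = 33 - 58 \sqrt{\frac{-1 + 64 - 20}{-5 + 16} - 30} = 33 - 58 \sqrt{\frac{1}{11} \cdot 43 - 30} = 33 - 58 \sqrt{\frac{43}{11} - 30} = 33 - 58 \sqrt{- \frac{287}{11}} = 33 - 58 \frac{i \sqrt{3157}}{11} = 33 - \frac{58 i \sqrt{3157}}{11}$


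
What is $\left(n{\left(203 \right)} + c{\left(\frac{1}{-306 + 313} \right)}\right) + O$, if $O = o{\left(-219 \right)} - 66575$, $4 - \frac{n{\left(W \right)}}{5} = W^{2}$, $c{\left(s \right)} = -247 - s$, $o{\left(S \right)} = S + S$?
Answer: $- \frac{1912996}{7} \approx -2.7329 \cdot 10^{5}$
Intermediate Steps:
$o{\left(S \right)} = 2 S$
$n{\left(W \right)} = 20 - 5 W^{2}$
$O = -67013$ ($O = 2 \left(-219\right) - 66575 = -438 - 66575 = -67013$)
$\left(n{\left(203 \right)} + c{\left(\frac{1}{-306 + 313} \right)}\right) + O = \left(\left(20 - 5 \cdot 203^{2}\right) - \left(247 + \frac{1}{-306 + 313}\right)\right) - 67013 = \left(\left(20 - 206045\right) - \frac{1730}{7}\right) - 67013 = \left(-206025 - \frac{1730}{7}\right) - 67013 = - \frac{1443905}{7} - 67013 = - \frac{1912996}{7}$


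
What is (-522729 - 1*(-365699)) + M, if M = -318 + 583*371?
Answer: 58945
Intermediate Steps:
M = 215975 (M = -318 + 216293 = 215975)
(-522729 - 1*(-365699)) + M = (-522729 - 1*(-365699)) + 215975 = (-522729 + 365699) + 215975 = -157030 + 215975 = 58945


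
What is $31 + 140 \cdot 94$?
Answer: $13191$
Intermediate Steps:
$31 + 140 \cdot 94 = 31 + 13160 = 13191$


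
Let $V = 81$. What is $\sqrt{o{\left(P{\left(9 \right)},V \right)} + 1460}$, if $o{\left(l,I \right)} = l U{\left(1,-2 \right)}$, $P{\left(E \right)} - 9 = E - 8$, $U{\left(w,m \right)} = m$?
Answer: $12 \sqrt{10} \approx 37.947$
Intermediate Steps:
$P{\left(E \right)} = 1 + E$ ($P{\left(E \right)} = 9 + \left(E - 8\right) = 9 + \left(-8 + E\right) = 1 + E$)
$o{\left(l,I \right)} = - 2 l$ ($o{\left(l,I \right)} = l \left(-2\right) = - 2 l$)
$\sqrt{o{\left(P{\left(9 \right)},V \right)} + 1460} = \sqrt{- 2 \left(1 + 9\right) + 1460} = \sqrt{\left(-2\right) 10 + 1460} = \sqrt{-20 + 1460} = \sqrt{1440} = 12 \sqrt{10}$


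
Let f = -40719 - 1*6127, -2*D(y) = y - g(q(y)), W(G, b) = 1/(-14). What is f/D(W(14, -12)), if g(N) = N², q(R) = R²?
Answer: -3599271872/2745 ≈ -1.3112e+6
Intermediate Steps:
W(G, b) = -1/14
D(y) = y⁴/2 - y/2 (D(y) = -(y - (y²)²)/2 = -(y - y⁴)/2 = y⁴/2 - y/2)
f = -46846 (f = -40719 - 6127 = -46846)
f/D(W(14, -12)) = -46846*(-28/(-1 + (-1/14)³)) = -46846*(-28/(-1 - 1/2744)) = -46846/((½)*(-1/14)*(-2745/2744)) = -46846/2745/76832 = -46846*76832/2745 = -3599271872/2745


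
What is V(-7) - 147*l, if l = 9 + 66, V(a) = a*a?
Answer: -10976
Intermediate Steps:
V(a) = a²
l = 75
V(-7) - 147*l = (-7)² - 147*75 = 49 - 11025 = -10976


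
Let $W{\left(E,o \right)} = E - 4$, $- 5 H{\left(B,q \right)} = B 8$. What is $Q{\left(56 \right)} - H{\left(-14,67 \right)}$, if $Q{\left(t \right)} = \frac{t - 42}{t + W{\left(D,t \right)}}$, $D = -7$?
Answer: $- \frac{994}{45} \approx -22.089$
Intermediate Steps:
$H{\left(B,q \right)} = - \frac{8 B}{5}$ ($H{\left(B,q \right)} = - \frac{B 8}{5} = - \frac{8 B}{5}$)
$W{\left(E,o \right)} = -4 + E$
$Q{\left(t \right)} = \frac{-42 + t}{-11 + t}$ ($Q{\left(t \right)} = \frac{t - 42}{t - 11} = \frac{-42 + t}{t - 11} = \frac{-42 + t}{-11 + t}$)
$Q{\left(56 \right)} - H{\left(-14,67 \right)} = \frac{-42 + 56}{-11 + 56} - \left(- \frac{8}{5}\right) \left(-14\right) = \frac{1}{45} \cdot 14 - \frac{112}{5} = \frac{14}{45} - \frac{112}{5} = - \frac{994}{45}$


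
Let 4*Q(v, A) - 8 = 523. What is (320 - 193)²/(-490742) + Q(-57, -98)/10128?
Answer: -65472341/3313489984 ≈ -0.019759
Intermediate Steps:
Q(v, A) = 531/4 (Q(v, A) = 2 + (¼)*523 = 2 + 523/4 = 531/4)
(320 - 193)²/(-490742) + Q(-57, -98)/10128 = (320 - 193)²/(-490742) + (531/4)/10128 = 127²*(-1/490742) + (531/4)*(1/10128) = 16129*(-1/490742) + 177/13504 = -16129/490742 + 177/13504 = -65472341/3313489984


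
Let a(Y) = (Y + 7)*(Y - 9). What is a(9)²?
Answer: 0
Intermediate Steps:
a(Y) = (-9 + Y)*(7 + Y) (a(Y) = (7 + Y)*(-9 + Y) = (-9 + Y)*(7 + Y))
a(9)² = (-63 + 9² - 2*9)² = (-63 + 81 - 18)² = 0² = 0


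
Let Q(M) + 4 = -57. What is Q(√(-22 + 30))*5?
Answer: -305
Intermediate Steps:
Q(M) = -61 (Q(M) = -4 - 57 = -61)
Q(√(-22 + 30))*5 = -61*5 = -305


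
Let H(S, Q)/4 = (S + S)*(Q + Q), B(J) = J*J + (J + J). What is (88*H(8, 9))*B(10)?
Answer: 12165120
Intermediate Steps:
B(J) = J² + 2*J
H(S, Q) = 16*Q*S (H(S, Q) = 4*((S + S)*(Q + Q)) = 4*((2*S)*(2*Q)) = 4*(4*Q*S) = 16*Q*S)
(88*H(8, 9))*B(10) = (88*(16*9*8))*(10*(2 + 10)) = (88*1152)*(10*12) = 101376*120 = 12165120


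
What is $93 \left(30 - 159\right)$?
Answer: $-11997$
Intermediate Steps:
$93 \left(30 - 159\right) = 93 \left(-129\right) = -11997$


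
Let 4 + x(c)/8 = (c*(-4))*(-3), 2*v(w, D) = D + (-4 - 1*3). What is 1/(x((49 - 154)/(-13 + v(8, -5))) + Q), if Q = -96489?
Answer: -19/1823819 ≈ -1.0418e-5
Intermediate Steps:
v(w, D) = -7/2 + D/2 (v(w, D) = (D + (-4 - 1*3))/2 = (D + (-4 - 3))/2 = (D - 7)/2 = (-7 + D)/2 = -7/2 + D/2)
x(c) = -32 + 96*c (x(c) = -32 + 8*((c*(-4))*(-3)) = -32 + 8*(-4*c*(-3)) = -32 + 8*(12*c) = -32 + 96*c)
1/(x((49 - 154)/(-13 + v(8, -5))) + Q) = 1/((-32 + 96*((49 - 154)/(-13 + (-7/2 + (½)*(-5))))) - 96489) = 1/((-32 + 96*(-105/(-13 + (-7/2 - 5/2)))) - 96489) = 1/((-32 + 96*(-105/(-13 - 6))) - 96489) = 1/((-32 + 96*(-105/(-19))) - 96489) = 1/((-32 + 96*(-105*(-1/19))) - 96489) = 1/((-32 + 96*(105/19)) - 96489) = 1/((-32 + 10080/19) - 96489) = 1/(9472/19 - 96489) = 1/(-1823819/19) = -19/1823819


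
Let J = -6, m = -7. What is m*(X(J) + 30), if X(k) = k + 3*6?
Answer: -294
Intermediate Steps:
X(k) = 18 + k (X(k) = k + 18 = 18 + k)
m*(X(J) + 30) = -7*((18 - 6) + 30) = -7*(12 + 30) = -7*42 = -294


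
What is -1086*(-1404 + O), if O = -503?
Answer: 2071002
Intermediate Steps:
-1086*(-1404 + O) = -1086*(-1404 - 503) = -1086*(-1907) = 2071002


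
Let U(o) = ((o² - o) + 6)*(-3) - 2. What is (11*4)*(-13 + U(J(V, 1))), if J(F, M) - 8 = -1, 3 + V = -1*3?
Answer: -6996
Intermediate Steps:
V = -6 (V = -3 - 1*3 = -3 - 3 = -6)
J(F, M) = 7 (J(F, M) = 8 - 1 = 7)
U(o) = -20 - 3*o² + 3*o (U(o) = (6 + o² - o)*(-3) - 2 = (-18 - 3*o² + 3*o) - 2 = -20 - 3*o² + 3*o)
(11*4)*(-13 + U(J(V, 1))) = (11*4)*(-13 + (-20 - 3*7² + 3*7)) = 44*(-13 + (-20 - 3*49 + 21)) = 44*(-13 + (-20 - 147 + 21)) = 44*(-13 - 146) = 44*(-159) = -6996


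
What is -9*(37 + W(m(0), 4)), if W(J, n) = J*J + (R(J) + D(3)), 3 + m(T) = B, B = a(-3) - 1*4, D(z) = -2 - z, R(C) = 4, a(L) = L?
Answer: -1224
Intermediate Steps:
B = -7 (B = -3 - 1*4 = -3 - 4 = -7)
m(T) = -10 (m(T) = -3 - 7 = -10)
W(J, n) = -1 + J² (W(J, n) = J*J + (4 + (-2 - 1*3)) = J² + (4 + (-2 - 3)) = J² + (4 - 5) = J² - 1 = -1 + J²)
-9*(37 + W(m(0), 4)) = -9*(37 + (-1 + (-10)²)) = -9*(37 + (-1 + 100)) = -9*(37 + 99) = -9*136 = -1224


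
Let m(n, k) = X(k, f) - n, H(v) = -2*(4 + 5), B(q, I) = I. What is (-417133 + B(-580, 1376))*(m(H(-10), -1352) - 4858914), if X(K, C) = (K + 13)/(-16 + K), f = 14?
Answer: 2763523636505473/1368 ≈ 2.0201e+12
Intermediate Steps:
X(K, C) = (13 + K)/(-16 + K)
H(v) = -18 (H(v) = -2*9 = -18)
m(n, k) = -n + (13 + k)/(-16 + k) (m(n, k) = (13 + k)/(-16 + k) - n = -n + (13 + k)/(-16 + k))
(-417133 + B(-580, 1376))*(m(H(-10), -1352) - 4858914) = (-417133 + 1376)*((13 - 1352 - 1*(-18)*(-16 - 1352))/(-16 - 1352) - 4858914) = -415757*((13 - 1352 - 1*(-18)*(-1368))/(-1368) - 4858914) = -415757*(-(13 - 1352 - 24624)/1368 - 4858914) = -415757*(-1/1368*(-25963) - 4858914) = -415757*(25963/1368 - 4858914) = -415757*(-6646968389/1368) = 2763523636505473/1368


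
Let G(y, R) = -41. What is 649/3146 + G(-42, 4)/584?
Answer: 11365/83512 ≈ 0.13609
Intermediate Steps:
649/3146 + G(-42, 4)/584 = 649/3146 - 41/584 = 649*(1/3146) - 41*1/584 = 59/286 - 41/584 = 11365/83512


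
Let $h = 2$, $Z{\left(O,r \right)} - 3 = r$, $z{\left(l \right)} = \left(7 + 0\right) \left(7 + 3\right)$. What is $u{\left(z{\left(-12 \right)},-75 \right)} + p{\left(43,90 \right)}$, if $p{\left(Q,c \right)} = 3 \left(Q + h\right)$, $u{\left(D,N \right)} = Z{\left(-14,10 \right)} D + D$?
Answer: $1115$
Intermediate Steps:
$z{\left(l \right)} = 70$ ($z{\left(l \right)} = 7 \cdot 10 = 70$)
$Z{\left(O,r \right)} = 3 + r$
$u{\left(D,N \right)} = 14 D$ ($u{\left(D,N \right)} = \left(3 + 10\right) D + D = 13 D + D = 14 D$)
$p{\left(Q,c \right)} = 6 + 3 Q$ ($p{\left(Q,c \right)} = 3 \left(Q + 2\right) = 3 \left(2 + Q\right) = 6 + 3 Q$)
$u{\left(z{\left(-12 \right)},-75 \right)} + p{\left(43,90 \right)} = 14 \cdot 70 + \left(6 + 3 \cdot 43\right) = 980 + \left(6 + 129\right) = 980 + 135 = 1115$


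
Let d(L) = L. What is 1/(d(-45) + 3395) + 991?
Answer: 3319851/3350 ≈ 991.00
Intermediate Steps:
1/(d(-45) + 3395) + 991 = 1/(-45 + 3395) + 991 = 1/3350 + 991 = 3319851/3350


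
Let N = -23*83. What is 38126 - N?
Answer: 40035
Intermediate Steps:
N = -1909
38126 - N = 38126 - 1*(-1909) = 38126 + 1909 = 40035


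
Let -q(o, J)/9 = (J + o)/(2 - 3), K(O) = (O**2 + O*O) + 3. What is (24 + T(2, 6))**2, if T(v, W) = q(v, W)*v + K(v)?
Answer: 32041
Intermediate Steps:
K(O) = 3 + 2*O**2 (K(O) = (O**2 + O**2) + 3 = 2*O**2 + 3 = 3 + 2*O**2)
q(o, J) = 9*J + 9*o (q(o, J) = -9*(J + o)/(2 - 3) = -9*(J + o)/(-1) = -9*(J + o)*(-1) = -9*(-J - o) = 9*J + 9*o)
T(v, W) = 3 + 2*v**2 + v*(9*W + 9*v) (T(v, W) = (9*W + 9*v)*v + (3 + 2*v**2) = v*(9*W + 9*v) + (3 + 2*v**2) = 3 + 2*v**2 + v*(9*W + 9*v))
(24 + T(2, 6))**2 = (24 + (3 + 11*2**2 + 9*6*2))**2 = (24 + (3 + 11*4 + 108))**2 = (24 + (3 + 44 + 108))**2 = (24 + 155)**2 = 179**2 = 32041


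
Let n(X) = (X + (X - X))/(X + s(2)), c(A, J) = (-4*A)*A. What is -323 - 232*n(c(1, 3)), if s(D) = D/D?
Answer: -1897/3 ≈ -632.33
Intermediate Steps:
s(D) = 1
c(A, J) = -4*A²
n(X) = X/(1 + X) (n(X) = (X + (X - X))/(X + 1) = (X + 0)/(1 + X) = X/(1 + X))
-323 - 232*n(c(1, 3)) = -323 - 232*(-4*1²)/(1 - 4*1²) = -323 - 232*(-4*1)/(1 - 4*1) = -323 - (-928)/(1 - 4) = -323 - (-928)/(-3) = -323 - (-928)*(-1)/3 = -323 - 232*4/3 = -323 - 928/3 = -1897/3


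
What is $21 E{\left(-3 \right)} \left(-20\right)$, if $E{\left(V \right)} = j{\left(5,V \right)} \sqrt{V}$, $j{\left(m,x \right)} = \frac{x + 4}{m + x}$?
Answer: $- 210 i \sqrt{3} \approx - 363.73 i$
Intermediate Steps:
$j{\left(m,x \right)} = \frac{4 + x}{m + x}$
$E{\left(V \right)} = \frac{\sqrt{V} \left(4 + V\right)}{5 + V}$ ($E{\left(V \right)} = \frac{4 + V}{5 + V} \sqrt{V} = \frac{\sqrt{V} \left(4 + V\right)}{5 + V}$)
$21 E{\left(-3 \right)} \left(-20\right) = 21 \frac{\sqrt{-3} \left(4 - 3\right)}{5 - 3} \left(-20\right) = 21 i \sqrt{3} \cdot \frac{1}{2} \cdot 1 \left(-20\right) = 21 \frac{i \sqrt{3}}{2} \left(-20\right) = \frac{21 i \sqrt{3}}{2} \left(-20\right) = - 210 i \sqrt{3}$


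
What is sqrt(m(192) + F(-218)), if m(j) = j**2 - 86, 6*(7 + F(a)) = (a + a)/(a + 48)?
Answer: sqrt(2391062070)/255 ≈ 191.76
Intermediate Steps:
F(a) = -7 + a/(3*(48 + a)) (F(a) = -7 + ((a + a)/(a + 48))/6 = -7 + ((2*a)/(48 + a))/6 = -7 + (2*a/(48 + a))/6 = -7 + a/(3*(48 + a)))
m(j) = -86 + j**2
sqrt(m(192) + F(-218)) = sqrt((-86 + 192**2) + 4*(-252 - 5*(-218))/(3*(48 - 218))) = sqrt((-86 + 36864) + (4/3)*(-252 + 1090)/(-170)) = sqrt(36778 + (4/3)*(-1/170)*838) = sqrt(36778 - 1676/255) = sqrt(9376714/255) = sqrt(2391062070)/255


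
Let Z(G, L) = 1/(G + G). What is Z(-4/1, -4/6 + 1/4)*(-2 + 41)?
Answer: -39/8 ≈ -4.8750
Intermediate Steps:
Z(G, L) = 1/(2*G)
Z(-4/1, -4/6 + 1/4)*(-2 + 41) = (1/(2*((-4/1))))*(-2 + 41) = (1/(2*((-4*1))))*39 = ((½)/(-4))*39 = ((½)*(-¼))*39 = -⅛*39 = -39/8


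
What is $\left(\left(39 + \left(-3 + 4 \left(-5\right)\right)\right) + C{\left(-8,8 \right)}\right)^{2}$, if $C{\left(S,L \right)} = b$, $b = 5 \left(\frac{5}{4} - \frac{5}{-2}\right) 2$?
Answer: $\frac{11449}{4} \approx 2862.3$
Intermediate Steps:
$b = \frac{75}{2}$ ($b = 5 \left(5 \cdot \frac{1}{4} - - \frac{5}{2}\right) 2 = 5 \left(\frac{5}{4} + \frac{5}{2}\right) 2 = 5 \cdot \frac{15}{4} \cdot 2 = \frac{75}{4} \cdot 2 = \frac{75}{2} \approx 37.5$)
$C{\left(S,L \right)} = \frac{75}{2}$
$\left(\left(39 + \left(-3 + 4 \left(-5\right)\right)\right) + C{\left(-8,8 \right)}\right)^{2} = \left(\left(39 + \left(-3 + 4 \left(-5\right)\right)\right) + \frac{75}{2}\right)^{2} = \left(\left(39 - 23\right) + \frac{75}{2}\right)^{2} = \left(16 + \frac{75}{2}\right)^{2} = \left(\frac{107}{2}\right)^{2} = \frac{11449}{4}$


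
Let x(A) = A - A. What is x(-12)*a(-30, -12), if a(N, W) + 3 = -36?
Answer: 0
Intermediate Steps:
a(N, W) = -39 (a(N, W) = -3 - 36 = -39)
x(A) = 0
x(-12)*a(-30, -12) = 0*(-39) = 0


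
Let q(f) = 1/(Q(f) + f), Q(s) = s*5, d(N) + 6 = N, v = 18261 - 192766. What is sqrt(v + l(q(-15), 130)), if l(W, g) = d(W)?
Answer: I*sqrt(157059910)/30 ≈ 417.75*I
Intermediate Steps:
v = -174505
d(N) = -6 + N
Q(s) = 5*s
q(f) = 1/(6*f) (q(f) = 1/(5*f + f) = 1/(6*f))
l(W, g) = -6 + W
sqrt(v + l(q(-15), 130)) = sqrt(-174505 + (-6 + (1/6)/(-15))) = sqrt(-174505 + (-6 + (1/6)*(-1/15))) = sqrt(-174505 + (-6 - 1/90)) = sqrt(-174505 - 541/90) = sqrt(-15705991/90) = I*sqrt(157059910)/30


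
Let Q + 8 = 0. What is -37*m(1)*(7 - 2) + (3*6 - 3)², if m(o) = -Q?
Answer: -1255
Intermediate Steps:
Q = -8 (Q = -8 + 0 = -8)
m(o) = 8 (m(o) = -1*(-8) = 8)
-37*m(1)*(7 - 2) + (3*6 - 3)² = -296*(7 - 2) + (3*6 - 3)² = -296*5 + (18 - 3)² = -37*40 + 15² = -1480 + 225 = -1255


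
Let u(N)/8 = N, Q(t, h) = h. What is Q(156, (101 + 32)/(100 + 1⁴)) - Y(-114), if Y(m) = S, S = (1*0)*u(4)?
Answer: 133/101 ≈ 1.3168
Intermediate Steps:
u(N) = 8*N
S = 0 (S = (1*0)*(8*4) = 0*32 = 0)
Y(m) = 0
Q(156, (101 + 32)/(100 + 1⁴)) - Y(-114) = (101 + 32)/(100 + 1⁴) - 1*0 = 133/(100 + 1) + 0 = 133/101 + 0 = 133/101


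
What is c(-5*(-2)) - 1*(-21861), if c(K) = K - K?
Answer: 21861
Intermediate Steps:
c(K) = 0
c(-5*(-2)) - 1*(-21861) = 0 - 1*(-21861) = 0 + 21861 = 21861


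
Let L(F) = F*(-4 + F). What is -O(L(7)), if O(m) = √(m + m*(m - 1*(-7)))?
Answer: -√609 ≈ -24.678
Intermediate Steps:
O(m) = √(m + m*(7 + m)) (O(m) = √(m + m*(m + 7)) = √(m + m*(7 + m)))
-O(L(7)) = -√((7*(-4 + 7))*(8 + 7*(-4 + 7))) = -√((7*3)*(8 + 7*3)) = -√(21*(8 + 21)) = -√(21*29) = -√609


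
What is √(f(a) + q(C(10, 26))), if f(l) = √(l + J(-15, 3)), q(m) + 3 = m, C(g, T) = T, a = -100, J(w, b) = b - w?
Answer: √(23 + I*√82) ≈ 4.8846 + 0.92693*I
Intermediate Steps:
q(m) = -3 + m
f(l) = √(18 + l) (f(l) = √(l + (3 - 1*(-15))) = √(l + (3 + 15)) = √(l + 18) = √(18 + l))
√(f(a) + q(C(10, 26))) = √(√(18 - 100) + (-3 + 26)) = √(√(-82) + 23) = √(I*√82 + 23) = √(23 + I*√82)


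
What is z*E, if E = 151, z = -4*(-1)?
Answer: 604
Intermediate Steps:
z = 4
z*E = 4*151 = 604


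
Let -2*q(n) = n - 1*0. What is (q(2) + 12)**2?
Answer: 121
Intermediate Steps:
q(n) = -n/2 (q(n) = -(n - 1*0)/2 = -(n + 0)/2 = -n/2)
(q(2) + 12)**2 = (-1/2*2 + 12)**2 = (-1 + 12)**2 = 11**2 = 121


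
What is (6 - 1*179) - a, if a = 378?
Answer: -551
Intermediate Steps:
(6 - 1*179) - a = (6 - 1*179) - 1*378 = (6 - 179) - 378 = -173 - 378 = -551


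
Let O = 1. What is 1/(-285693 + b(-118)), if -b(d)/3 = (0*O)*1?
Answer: -1/285693 ≈ -3.5003e-6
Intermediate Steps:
b(d) = 0 (b(d) = -3*0*1 = -0 = -3*0 = 0)
1/(-285693 + b(-118)) = 1/(-285693 + 0) = 1/(-285693) = -1/285693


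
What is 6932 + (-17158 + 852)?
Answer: -9374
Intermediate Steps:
6932 + (-17158 + 852) = 6932 - 16306 = -9374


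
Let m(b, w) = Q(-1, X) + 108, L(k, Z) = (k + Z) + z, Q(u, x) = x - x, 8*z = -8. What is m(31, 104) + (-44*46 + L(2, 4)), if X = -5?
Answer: -1911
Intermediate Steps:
z = -1 (z = (⅛)*(-8) = -1)
Q(u, x) = 0
L(k, Z) = -1 + Z + k (L(k, Z) = (k + Z) - 1 = (Z + k) - 1 = -1 + Z + k)
m(b, w) = 108 (m(b, w) = 0 + 108 = 108)
m(31, 104) + (-44*46 + L(2, 4)) = 108 + (-44*46 + (-1 + 4 + 2)) = 108 + (-2024 + 5) = 108 - 2019 = -1911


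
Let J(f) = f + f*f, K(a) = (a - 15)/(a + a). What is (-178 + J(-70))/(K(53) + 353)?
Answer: 61639/4682 ≈ 13.165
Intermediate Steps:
K(a) = (-15 + a)/(2*a) (K(a) = (-15 + a)/((2*a)) = (-15 + a)*(1/(2*a)) = (-15 + a)/(2*a))
J(f) = f + f²
(-178 + J(-70))/(K(53) + 353) = (-178 - 70*(1 - 70))/((½)*(-15 + 53)/53 + 353) = (-178 - 70*(-69))/((½)*(1/53)*38 + 353) = (-178 + 4830)/(19/53 + 353) = 4652/(18728/53) = 4652*(53/18728) = 61639/4682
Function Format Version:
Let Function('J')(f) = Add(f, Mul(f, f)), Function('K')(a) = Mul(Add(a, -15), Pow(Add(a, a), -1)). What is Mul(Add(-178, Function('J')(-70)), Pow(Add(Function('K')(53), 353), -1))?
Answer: Rational(61639, 4682) ≈ 13.165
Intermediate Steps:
Function('K')(a) = Mul(Rational(1, 2), Pow(a, -1), Add(-15, a)) (Function('K')(a) = Mul(Add(-15, a), Pow(Mul(2, a), -1)) = Mul(Add(-15, a), Mul(Rational(1, 2), Pow(a, -1))) = Mul(Rational(1, 2), Pow(a, -1), Add(-15, a)))
Function('J')(f) = Add(f, Pow(f, 2))
Mul(Add(-178, Function('J')(-70)), Pow(Add(Function('K')(53), 353), -1)) = Mul(Add(-178, Mul(-70, Add(1, -70))), Pow(Add(Mul(Rational(1, 2), Pow(53, -1), Add(-15, 53)), 353), -1)) = Mul(Add(-178, Mul(-70, -69)), Pow(Add(Mul(Rational(1, 2), Rational(1, 53), 38), 353), -1)) = Mul(Add(-178, 4830), Pow(Add(Rational(19, 53), 353), -1)) = Mul(4652, Pow(Rational(18728, 53), -1)) = Mul(4652, Rational(53, 18728)) = Rational(61639, 4682)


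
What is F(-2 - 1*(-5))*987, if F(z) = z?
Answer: 2961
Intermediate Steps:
F(-2 - 1*(-5))*987 = (-2 - 1*(-5))*987 = (-2 + 5)*987 = 3*987 = 2961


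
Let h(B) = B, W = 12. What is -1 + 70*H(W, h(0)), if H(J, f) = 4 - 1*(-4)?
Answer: 559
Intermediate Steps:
H(J, f) = 8 (H(J, f) = 4 + 4 = 8)
-1 + 70*H(W, h(0)) = -1 + 70*8 = -1 + 560 = 559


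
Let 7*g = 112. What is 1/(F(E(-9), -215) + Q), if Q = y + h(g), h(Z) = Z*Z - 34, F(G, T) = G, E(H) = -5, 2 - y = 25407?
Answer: -1/25188 ≈ -3.9701e-5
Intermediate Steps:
y = -25405 (y = 2 - 1*25407 = 2 - 25407 = -25405)
g = 16 (g = (1/7)*112 = 16)
h(Z) = -34 + Z**2 (h(Z) = Z**2 - 34 = -34 + Z**2)
Q = -25183 (Q = -25405 + (-34 + 16**2) = -25405 + (-34 + 256) = -25405 + 222 = -25183)
1/(F(E(-9), -215) + Q) = 1/(-5 - 25183) = 1/(-25188) = -1/25188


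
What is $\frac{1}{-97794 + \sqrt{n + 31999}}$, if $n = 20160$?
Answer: $- \frac{97794}{9563614277} - \frac{\sqrt{52159}}{9563614277} \approx -1.025 \cdot 10^{-5}$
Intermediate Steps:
$\frac{1}{-97794 + \sqrt{n + 31999}} = \frac{1}{-97794 + \sqrt{20160 + 31999}} = \frac{1}{-97794 + \sqrt{52159}}$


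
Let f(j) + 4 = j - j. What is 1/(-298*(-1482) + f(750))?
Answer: 1/441632 ≈ 2.2643e-6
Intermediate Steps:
f(j) = -4 (f(j) = -4 + (j - j) = -4 + 0 = -4)
1/(-298*(-1482) + f(750)) = 1/(-298*(-1482) - 4) = 1/(441636 - 4) = 1/441632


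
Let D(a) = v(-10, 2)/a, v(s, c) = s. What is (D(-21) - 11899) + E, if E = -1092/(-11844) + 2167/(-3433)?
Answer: -13439479815/1129457 ≈ -11899.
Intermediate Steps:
E = -260918/484053 (E = -1092*(-1/11844) + 2167*(-1/3433) = 13/141 - 2167/3433 = -260918/484053 ≈ -0.53903)
D(a) = -10/a
(D(-21) - 11899) + E = (-10/(-21) - 11899) - 260918/484053 = (-10*(-1/21) - 11899) - 260918/484053 = (10/21 - 11899) - 260918/484053 = -249869/21 - 260918/484053 = -13439479815/1129457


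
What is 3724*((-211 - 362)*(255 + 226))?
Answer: -1026382812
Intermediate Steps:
3724*((-211 - 362)*(255 + 226)) = 3724*(-573*481) = 3724*(-275613) = -1026382812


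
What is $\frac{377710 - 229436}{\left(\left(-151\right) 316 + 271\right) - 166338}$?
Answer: $- \frac{148274}{213783} \approx -0.69357$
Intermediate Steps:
$\frac{377710 - 229436}{\left(\left(-151\right) 316 + 271\right) - 166338} = \frac{148274}{\left(-47716 + 271\right) - 166338} = \frac{148274}{-47445 - 166338} = \frac{148274}{-213783} = 148274 \left(- \frac{1}{213783}\right) = - \frac{148274}{213783}$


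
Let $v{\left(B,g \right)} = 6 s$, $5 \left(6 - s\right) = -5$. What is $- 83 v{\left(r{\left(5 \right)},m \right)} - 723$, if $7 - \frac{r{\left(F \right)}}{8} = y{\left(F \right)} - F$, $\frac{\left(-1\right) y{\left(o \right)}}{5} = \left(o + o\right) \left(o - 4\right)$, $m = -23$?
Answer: $-4209$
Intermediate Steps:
$s = 7$ ($s = 6 - -1 = 6 + 1 = 7$)
$y{\left(o \right)} = - 10 o \left(-4 + o\right)$ ($y{\left(o \right)} = - 5 \left(o + o\right) \left(o - 4\right) = - 5 \cdot 2 o \left(-4 + o\right) = - 10 o \left(-4 + o\right)$)
$r{\left(F \right)} = 56 + 8 F - 80 F \left(4 - F\right)$ ($r{\left(F \right)} = 56 - 8 \left(10 F \left(4 - F\right) - F\right) = 56 - 8 \left(- F + 10 F \left(4 - F\right)\right) = 56 - \left(- 8 F + 80 F \left(4 - F\right)\right) = 56 + 8 F - 80 F \left(4 - F\right)$)
$v{\left(B,g \right)} = 42$ ($v{\left(B,g \right)} = 6 \cdot 7 = 42$)
$- 83 v{\left(r{\left(5 \right)},m \right)} - 723 = \left(-83\right) 42 - 723 = -3486 - 723 = -4209$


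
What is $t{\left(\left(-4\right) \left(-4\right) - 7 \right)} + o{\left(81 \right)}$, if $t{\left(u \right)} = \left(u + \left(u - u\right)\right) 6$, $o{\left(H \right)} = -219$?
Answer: $-165$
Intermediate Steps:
$t{\left(u \right)} = 6 u$ ($t{\left(u \right)} = \left(u + 0\right) 6 = u 6 = 6 u$)
$t{\left(\left(-4\right) \left(-4\right) - 7 \right)} + o{\left(81 \right)} = 6 \left(\left(-4\right) \left(-4\right) - 7\right) - 219 = 6 \left(16 - 7\right) - 219 = 6 \cdot 9 - 219 = 54 - 219 = -165$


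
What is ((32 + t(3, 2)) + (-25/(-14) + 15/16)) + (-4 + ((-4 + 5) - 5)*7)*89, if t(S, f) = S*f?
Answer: -314415/112 ≈ -2807.3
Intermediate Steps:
((32 + t(3, 2)) + (-25/(-14) + 15/16)) + (-4 + ((-4 + 5) - 5)*7)*89 = ((32 + 3*2) + (-25/(-14) + 15/16)) + (-4 + ((-4 + 5) - 5)*7)*89 = ((32 + 6) + (-25*(-1/14) + 15*(1/16))) + (-4 + (1 - 5)*7)*89 = (38 + (25/14 + 15/16)) + (-4 - 4*7)*89 = (38 + 305/112) + (-4 - 28)*89 = 4561/112 - 32*89 = 4561/112 - 2848 = -314415/112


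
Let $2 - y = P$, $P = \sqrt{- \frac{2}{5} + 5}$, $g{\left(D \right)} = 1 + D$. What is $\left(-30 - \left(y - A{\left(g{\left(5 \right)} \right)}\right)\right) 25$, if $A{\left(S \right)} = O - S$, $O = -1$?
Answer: $-975 + 5 \sqrt{115} \approx -921.38$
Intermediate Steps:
$P = \frac{\sqrt{115}}{5}$ ($P = \sqrt{\left(-2\right) \frac{1}{5} + 5} = \sqrt{- \frac{2}{5} + 5} = \sqrt{\frac{23}{5}} = \frac{\sqrt{115}}{5} \approx 2.1448$)
$A{\left(S \right)} = -1 - S$
$y = 2 - \frac{\sqrt{115}}{5} \approx -0.14476$
$\left(-30 - \left(y - A{\left(g{\left(5 \right)} \right)}\right)\right) 25 = \left(-30 - \left(9 - \frac{\sqrt{115}}{5}\right)\right) 25 = \left(-39 + \frac{\sqrt{115}}{5}\right) 25 = -975 + 5 \sqrt{115}$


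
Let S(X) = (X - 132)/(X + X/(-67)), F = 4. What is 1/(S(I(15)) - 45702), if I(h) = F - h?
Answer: -66/3015461 ≈ -2.1887e-5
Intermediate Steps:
I(h) = 4 - h
S(X) = 67*(-132 + X)/(66*X) (S(X) = (-132 + X)/(X + X*(-1/67)) = (-132 + X)/(X - X/67) = (-132 + X)/((66*X/67)) = (-132 + X)*(67/(66*X)) = 67*(-132 + X)/(66*X))
1/(S(I(15)) - 45702) = 1/((67/66 - 134/(4 - 1*15)) - 45702) = 1/((67/66 - 134/(4 - 15)) - 45702) = 1/((67/66 - 134/(-11)) - 45702) = 1/((67/66 - 134*(-1/11)) - 45702) = 1/((67/66 + 134/11) - 45702) = 1/(871/66 - 45702) = 1/(-3015461/66) = -66/3015461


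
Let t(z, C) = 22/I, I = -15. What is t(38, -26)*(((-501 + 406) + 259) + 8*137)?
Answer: -1848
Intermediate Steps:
t(z, C) = -22/15 (t(z, C) = 22/(-15) = 22*(-1/15) = -22/15)
t(38, -26)*(((-501 + 406) + 259) + 8*137) = -22*(((-501 + 406) + 259) + 8*137)/15 = -22*((-95 + 259) + 1096)/15 = -22*(164 + 1096)/15 = -22/15*1260 = -1848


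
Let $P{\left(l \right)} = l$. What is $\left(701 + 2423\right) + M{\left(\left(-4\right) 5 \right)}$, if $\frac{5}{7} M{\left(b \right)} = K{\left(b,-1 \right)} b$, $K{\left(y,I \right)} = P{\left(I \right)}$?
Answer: $3152$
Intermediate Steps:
$K{\left(y,I \right)} = I$
$M{\left(b \right)} = - \frac{7 b}{5}$ ($M{\left(b \right)} = \frac{7 \left(- b\right)}{5} = - \frac{7 b}{5}$)
$\left(701 + 2423\right) + M{\left(\left(-4\right) 5 \right)} = \left(701 + 2423\right) - \frac{7 \left(\left(-4\right) 5\right)}{5} = 3124 - -28 = 3124 + 28 = 3152$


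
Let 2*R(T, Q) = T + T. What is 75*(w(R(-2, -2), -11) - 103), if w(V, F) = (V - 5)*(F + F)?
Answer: 3825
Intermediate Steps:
R(T, Q) = T (R(T, Q) = (T + T)/2 = (2*T)/2 = T)
w(V, F) = 2*F*(-5 + V) (w(V, F) = (-5 + V)*(2*F) = 2*F*(-5 + V))
75*(w(R(-2, -2), -11) - 103) = 75*(2*(-11)*(-5 - 2) - 103) = 75*(2*(-11)*(-7) - 103) = 75*(154 - 103) = 75*51 = 3825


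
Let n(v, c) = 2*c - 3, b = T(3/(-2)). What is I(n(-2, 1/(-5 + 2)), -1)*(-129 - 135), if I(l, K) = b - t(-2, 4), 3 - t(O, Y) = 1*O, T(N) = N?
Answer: 1716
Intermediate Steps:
b = -3/2 (b = 3/(-2) = 3*(-½) = -3/2 ≈ -1.5000)
t(O, Y) = 3 - O
n(v, c) = -3 + 2*c
I(l, K) = -13/2 (I(l, K) = -3/2 - (3 - 1*(-2)) = -3/2 - (3 + 2) = -3/2 - 1*5 = -3/2 - 5 = -13/2)
I(n(-2, 1/(-5 + 2)), -1)*(-129 - 135) = -13*(-129 - 135)/2 = -13/2*(-264) = 1716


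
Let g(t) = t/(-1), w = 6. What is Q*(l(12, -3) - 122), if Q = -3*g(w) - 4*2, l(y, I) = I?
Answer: -1250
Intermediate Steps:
g(t) = -t (g(t) = t*(-1) = -t)
Q = 10 (Q = -(-3)*6 - 4*2 = -3*(-6) - 8 = 18 - 8 = 10)
Q*(l(12, -3) - 122) = 10*(-3 - 122) = 10*(-125) = -1250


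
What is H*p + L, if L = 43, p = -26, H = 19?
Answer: -451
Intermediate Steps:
H*p + L = 19*(-26) + 43 = -494 + 43 = -451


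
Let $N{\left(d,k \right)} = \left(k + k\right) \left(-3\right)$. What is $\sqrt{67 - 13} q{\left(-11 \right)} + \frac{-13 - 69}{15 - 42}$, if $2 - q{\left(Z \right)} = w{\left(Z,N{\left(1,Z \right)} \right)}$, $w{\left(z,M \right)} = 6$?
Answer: $\frac{82}{27} - 12 \sqrt{6} \approx -26.357$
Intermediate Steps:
$N{\left(d,k \right)} = - 6 k$ ($N{\left(d,k \right)} = 2 k \left(-3\right) = - 6 k$)
$q{\left(Z \right)} = -4$ ($q{\left(Z \right)} = 2 - 6 = -4$)
$\sqrt{67 - 13} q{\left(-11 \right)} + \frac{-13 - 69}{15 - 42} = \sqrt{67 - 13} \left(-4\right) + \frac{-13 - 69}{15 - 42} = \sqrt{54} \left(-4\right) - \frac{82}{-27} = 3 \sqrt{6} \left(-4\right) - - \frac{82}{27} = - 12 \sqrt{6} + \frac{82}{27} = \frac{82}{27} - 12 \sqrt{6}$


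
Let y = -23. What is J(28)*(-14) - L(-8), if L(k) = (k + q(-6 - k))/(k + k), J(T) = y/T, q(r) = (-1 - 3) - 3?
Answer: 169/16 ≈ 10.563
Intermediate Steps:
q(r) = -7 (q(r) = -4 - 3 = -7)
J(T) = -23/T
L(k) = (-7 + k)/(2*k) (L(k) = (k - 7)/(k + k) = (-7 + k)/((2*k)) = (-7 + k)*(1/(2*k)) = (-7 + k)/(2*k))
J(28)*(-14) - L(-8) = -23/28*(-14) - (-7 - 8)/(2*(-8)) = -23*1/28*(-14) - (-1)*(-15)/(2*8) = -23/28*(-14) - 1*15/16 = 23/2 - 15/16 = 169/16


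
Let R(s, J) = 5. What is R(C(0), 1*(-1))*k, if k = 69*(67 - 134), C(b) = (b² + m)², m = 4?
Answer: -23115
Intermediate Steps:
C(b) = (4 + b²)² (C(b) = (b² + 4)² = (4 + b²)²)
k = -4623 (k = 69*(-67) = -4623)
R(C(0), 1*(-1))*k = 5*(-4623) = -23115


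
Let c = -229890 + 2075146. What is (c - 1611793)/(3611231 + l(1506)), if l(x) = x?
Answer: 233463/3612737 ≈ 0.064622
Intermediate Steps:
c = 1845256
(c - 1611793)/(3611231 + l(1506)) = (1845256 - 1611793)/(3611231 + 1506) = 233463/3612737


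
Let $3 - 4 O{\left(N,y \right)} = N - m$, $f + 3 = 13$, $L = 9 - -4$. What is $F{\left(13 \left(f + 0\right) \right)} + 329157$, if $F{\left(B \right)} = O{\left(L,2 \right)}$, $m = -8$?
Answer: $\frac{658305}{2} \approx 3.2915 \cdot 10^{5}$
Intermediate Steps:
$L = 13$ ($L = 9 + 4 = 13$)
$f = 10$ ($f = -3 + 13 = 10$)
$O{\left(N,y \right)} = - \frac{5}{4} - \frac{N}{4}$ ($O{\left(N,y \right)} = \frac{3}{4} - \frac{N - -8}{4} = \frac{3}{4} - \frac{N + 8}{4} = \frac{3}{4} - \frac{8 + N}{4} = \frac{3}{4} - \left(2 + \frac{N}{4}\right) = - \frac{5}{4} - \frac{N}{4}$)
$F{\left(B \right)} = - \frac{9}{2}$ ($F{\left(B \right)} = - \frac{5}{4} - \frac{13}{4} = - \frac{9}{2}$)
$F{\left(13 \left(f + 0\right) \right)} + 329157 = - \frac{9}{2} + 329157 = \frac{658305}{2}$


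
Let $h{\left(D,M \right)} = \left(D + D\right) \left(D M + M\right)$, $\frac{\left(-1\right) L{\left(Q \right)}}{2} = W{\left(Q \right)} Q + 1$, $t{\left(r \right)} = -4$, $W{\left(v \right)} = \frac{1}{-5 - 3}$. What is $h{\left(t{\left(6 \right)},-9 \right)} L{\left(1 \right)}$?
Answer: $378$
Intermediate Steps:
$W{\left(v \right)} = - \frac{1}{8}$ ($W{\left(v \right)} = \frac{1}{-8} = - \frac{1}{8}$)
$L{\left(Q \right)} = -2 + \frac{Q}{4}$ ($L{\left(Q \right)} = - 2 \left(- \frac{Q}{8} + 1\right) = - 2 \left(1 - \frac{Q}{8}\right) = -2 + \frac{Q}{4}$)
$h{\left(D,M \right)} = 2 D \left(M + D M\right)$
$h{\left(t{\left(6 \right)},-9 \right)} L{\left(1 \right)} = 2 \left(-4\right) \left(-9\right) \left(1 - 4\right) \left(-2 + \frac{1}{4} \cdot 1\right) = 2 \left(-4\right) \left(-9\right) \left(-3\right) \left(-2 + \frac{1}{4}\right) = \left(-216\right) \left(- \frac{7}{4}\right) = 378$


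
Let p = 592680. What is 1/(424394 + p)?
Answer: 1/1017074 ≈ 9.8321e-7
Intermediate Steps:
1/(424394 + p) = 1/(424394 + 592680) = 1/1017074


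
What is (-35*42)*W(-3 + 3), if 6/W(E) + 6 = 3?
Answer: 2940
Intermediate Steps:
W(E) = -2 (W(E) = 6/(-6 + 3) = 6/(-3) = 6*(-1/3) = -2)
(-35*42)*W(-3 + 3) = -35*42*(-2) = -1470*(-2) = 2940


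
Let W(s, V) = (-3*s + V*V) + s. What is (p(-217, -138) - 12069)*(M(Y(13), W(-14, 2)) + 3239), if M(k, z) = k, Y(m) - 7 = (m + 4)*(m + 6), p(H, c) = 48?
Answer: -42902949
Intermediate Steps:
W(s, V) = V**2 - 2*s (W(s, V) = (-3*s + V**2) + s = (V**2 - 3*s) + s = V**2 - 2*s)
Y(m) = 7 + (4 + m)*(6 + m) (Y(m) = 7 + (m + 4)*(m + 6) = 7 + (4 + m)*(6 + m))
(p(-217, -138) - 12069)*(M(Y(13), W(-14, 2)) + 3239) = (48 - 12069)*((31 + 13**2 + 10*13) + 3239) = -12021*((31 + 169 + 130) + 3239) = -12021*(330 + 3239) = -12021*3569 = -42902949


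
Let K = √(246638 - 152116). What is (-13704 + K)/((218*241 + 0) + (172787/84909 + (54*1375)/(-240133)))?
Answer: -279417062500488/1071256263670007 + 20389452897*√94522/1071256263670007 ≈ -0.25498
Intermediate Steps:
K = √94522 ≈ 307.44
(-13704 + K)/((218*241 + 0) + (172787/84909 + (54*1375)/(-240133))) = (-13704 + √94522)/((218*241 + 0) + (172787/84909 + (54*1375)/(-240133))) = (-13704 + √94522)/((52538 + 0) + (172787*(1/84909) + 74250*(-1/240133))) = (-13704 + √94522)/(52538 + (172787/84909 - 74250/240133)) = (-13704 + √94522)/(52538 + 35187367421/20389452897) = (-13704 + √94522)/(1071256263670007/20389452897) = (-13704 + √94522)*(20389452897/1071256263670007) = -279417062500488/1071256263670007 + 20389452897*√94522/1071256263670007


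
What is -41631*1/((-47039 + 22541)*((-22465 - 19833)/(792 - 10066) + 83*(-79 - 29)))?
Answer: -64347649/339255808554 ≈ -0.00018967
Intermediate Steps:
-41631*1/((-47039 + 22541)*((-22465 - 19833)/(792 - 10066) + 83*(-79 - 29))) = -41631*(-1/(24498*(-42298/(-9274) + 83*(-108)))) = -41631*(-1/(24498*(-42298*(-1/9274) - 8964))) = -41631*(-1/(24498*(21149/4637 - 8964))) = -41631/((-41544919/4637*(-24498))) = -41631/1017767425662/4637 = -41631*4637/1017767425662 = -64347649/339255808554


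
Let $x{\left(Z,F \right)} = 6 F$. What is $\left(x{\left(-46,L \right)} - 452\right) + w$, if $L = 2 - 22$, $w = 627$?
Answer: $55$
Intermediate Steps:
$L = -20$ ($L = 2 - 22 = -20$)
$\left(x{\left(-46,L \right)} - 452\right) + w = \left(6 \left(-20\right) - 452\right) + 627 = \left(-120 - 452\right) + 627 = -572 + 627 = 55$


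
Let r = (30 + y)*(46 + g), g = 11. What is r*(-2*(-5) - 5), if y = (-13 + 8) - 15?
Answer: 2850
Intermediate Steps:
y = -20 (y = -5 - 15 = -20)
r = 570 (r = (30 - 20)*(46 + 11) = 10*57 = 570)
r*(-2*(-5) - 5) = 570*(-2*(-5) - 5) = 570*(10 - 5) = 570*5 = 2850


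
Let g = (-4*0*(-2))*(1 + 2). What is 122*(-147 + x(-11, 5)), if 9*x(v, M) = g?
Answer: -17934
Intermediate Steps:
g = 0 (g = (0*(-2))*3 = 0*3 = 0)
x(v, M) = 0 (x(v, M) = (⅑)*0 = 0)
122*(-147 + x(-11, 5)) = 122*(-147 + 0) = 122*(-147) = -17934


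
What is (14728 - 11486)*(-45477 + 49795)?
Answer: 13998956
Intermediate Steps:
(14728 - 11486)*(-45477 + 49795) = 3242*4318 = 13998956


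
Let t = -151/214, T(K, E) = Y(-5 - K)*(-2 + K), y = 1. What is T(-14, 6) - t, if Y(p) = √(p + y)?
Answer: 151/214 - 16*√10 ≈ -49.891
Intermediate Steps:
Y(p) = √(1 + p) (Y(p) = √(p + 1) = √(1 + p))
T(K, E) = √(-4 - K)*(-2 + K) (T(K, E) = √(1 + (-5 - K))*(-2 + K) = √(-4 - K)*(-2 + K))
t = -151/214 (t = -151*1/214 = -151/214 ≈ -0.70561)
T(-14, 6) - t = √(-4 - 1*(-14))*(-2 - 14) - 1*(-151/214) = √(-4 + 14)*(-16) + 151/214 = √10*(-16) + 151/214 = -16*√10 + 151/214 = 151/214 - 16*√10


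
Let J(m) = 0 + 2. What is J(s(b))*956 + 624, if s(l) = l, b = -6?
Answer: 2536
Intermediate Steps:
J(m) = 2
J(s(b))*956 + 624 = 2*956 + 624 = 1912 + 624 = 2536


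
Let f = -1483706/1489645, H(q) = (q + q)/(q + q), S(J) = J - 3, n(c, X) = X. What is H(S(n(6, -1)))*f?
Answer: -1483706/1489645 ≈ -0.99601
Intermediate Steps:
S(J) = -3 + J
H(q) = 1 (H(q) = (2*q)/((2*q)) = (2*q)*(1/(2*q)) = 1)
f = -1483706/1489645 (f = -1483706*1/1489645 = -1483706/1489645 ≈ -0.99601)
H(S(n(6, -1)))*f = 1*(-1483706/1489645) = -1483706/1489645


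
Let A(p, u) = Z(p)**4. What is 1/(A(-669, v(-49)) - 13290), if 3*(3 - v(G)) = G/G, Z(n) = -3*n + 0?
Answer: 1/16225178733111 ≈ 6.1633e-14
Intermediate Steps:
Z(n) = -3*n
v(G) = 8/3 (v(G) = 3 - G/(3*G) = 3 - 1/3*1 = 3 - 1/3 = 8/3)
A(p, u) = 81*p**4 (A(p, u) = (-3*p)**4 = 81*p**4)
1/(A(-669, v(-49)) - 13290) = 1/(81*(-669)**4 - 13290) = 1/(81*200310848721 - 13290) = 1/(16225178746401 - 13290) = 1/16225178733111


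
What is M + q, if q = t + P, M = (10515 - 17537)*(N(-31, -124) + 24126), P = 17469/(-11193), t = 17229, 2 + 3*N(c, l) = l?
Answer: -630914415312/3731 ≈ -1.6910e+8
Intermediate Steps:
N(c, l) = -⅔ + l/3
P = -5823/3731 (P = 17469*(-1/11193) = -5823/3731 ≈ -1.5607)
M = -169117848 (M = (10515 - 17537)*((-⅔ + (⅓)*(-124)) + 24126) = -7022*((-⅔ - 124/3) + 24126) = -7022*(-42 + 24126) = -7022*24084 = -169117848)
q = 64275576/3731 (q = 17229 - 5823/3731 = 64275576/3731 ≈ 17227.)
M + q = -169117848 + 64275576/3731 = -630914415312/3731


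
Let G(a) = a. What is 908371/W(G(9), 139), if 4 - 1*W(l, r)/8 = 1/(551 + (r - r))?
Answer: 500512421/17624 ≈ 28399.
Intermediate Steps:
W(l, r) = 17624/551 (W(l, r) = 32 - 8/(551 + (r - r)) = 32 - 8/(551 + 0) = 32 - 8/551 = 17624/551)
908371/W(G(9), 139) = 908371/(17624/551) = 908371*(551/17624) = 500512421/17624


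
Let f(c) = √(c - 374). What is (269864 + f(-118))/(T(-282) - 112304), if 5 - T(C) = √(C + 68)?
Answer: 2*(-√123 + 134932*I)/(√214 - 112299*I) ≈ -2.4031 + 0.00011552*I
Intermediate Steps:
f(c) = √(-374 + c)
T(C) = 5 - √(68 + C) (T(C) = 5 - √(C + 68) = 5 - √(68 + C))
(269864 + f(-118))/(T(-282) - 112304) = (269864 + √(-374 - 118))/((5 - √(68 - 282)) - 112304) = (269864 + √(-492))/((5 - √(-214)) - 112304) = (269864 + 2*I*√123)/((5 - I*√214) - 112304) = (269864 + 2*I*√123)/(-112299 - I*√214)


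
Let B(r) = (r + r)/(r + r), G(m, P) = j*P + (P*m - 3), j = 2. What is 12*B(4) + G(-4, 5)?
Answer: -1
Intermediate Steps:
G(m, P) = -3 + 2*P + P*m (G(m, P) = 2*P + (P*m - 3) = 2*P + (-3 + P*m) = -3 + 2*P + P*m)
B(r) = 1 (B(r) = (2*r)/((2*r)) = (2*r)*(1/(2*r)) = 1)
12*B(4) + G(-4, 5) = 12*1 + (-3 + 2*5 + 5*(-4)) = 12 + (-3 + 10 - 20) = 12 - 13 = -1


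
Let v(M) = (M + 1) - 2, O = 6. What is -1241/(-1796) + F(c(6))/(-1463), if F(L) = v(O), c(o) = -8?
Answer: 1806603/2627548 ≈ 0.68756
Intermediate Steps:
v(M) = -1 + M (v(M) = (1 + M) - 2 = -1 + M)
F(L) = 5 (F(L) = -1 + 6 = 5)
-1241/(-1796) + F(c(6))/(-1463) = -1241/(-1796) + 5/(-1463) = -1241*(-1/1796) + 5*(-1/1463) = 1241/1796 - 5/1463 = 1806603/2627548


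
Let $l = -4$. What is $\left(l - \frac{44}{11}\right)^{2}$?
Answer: $64$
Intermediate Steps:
$\left(l - \frac{44}{11}\right)^{2} = \left(-4 - \frac{44}{11}\right)^{2} = \left(-4 - 4\right)^{2} = \left(-8\right)^{2} = 64$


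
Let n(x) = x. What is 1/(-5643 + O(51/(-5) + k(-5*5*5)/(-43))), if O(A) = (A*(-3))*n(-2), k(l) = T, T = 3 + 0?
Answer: -215/1226493 ≈ -0.00017530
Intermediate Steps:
T = 3
k(l) = 3
O(A) = 6*A (O(A) = (A*(-3))*(-2) = -3*A*(-2) = 6*A)
1/(-5643 + O(51/(-5) + k(-5*5*5)/(-43))) = 1/(-5643 + 6*(51/(-5) + 3/(-43))) = 1/(-5643 + 6*(51*(-1/5) + 3*(-1/43))) = 1/(-5643 + 6*(-51/5 - 3/43)) = 1/(-5643 + 6*(-2208/215)) = 1/(-5643 - 13248/215) = 1/(-1226493/215) = -215/1226493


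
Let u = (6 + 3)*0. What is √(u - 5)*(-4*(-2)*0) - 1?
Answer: -1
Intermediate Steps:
u = 0 (u = 9*0 = 0)
√(u - 5)*(-4*(-2)*0) - 1 = √(0 - 5)*(-4*(-2)*0) - 1 = √(-5)*(8*0) - 1 = (I*√5)*0 - 1 = 0 - 1 = -1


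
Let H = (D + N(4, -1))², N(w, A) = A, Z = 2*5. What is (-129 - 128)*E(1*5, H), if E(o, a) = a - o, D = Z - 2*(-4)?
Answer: -72988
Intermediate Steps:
Z = 10
D = 18 (D = 10 - 2*(-4) = 10 + 8 = 18)
H = 289 (H = (18 - 1)² = 17² = 289)
(-129 - 128)*E(1*5, H) = (-129 - 128)*(289 - 5) = -257*(289 - 1*5) = -257*(289 - 5) = -257*284 = -72988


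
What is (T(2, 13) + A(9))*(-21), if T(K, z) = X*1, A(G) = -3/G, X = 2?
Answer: -35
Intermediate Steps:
T(K, z) = 2 (T(K, z) = 2*1 = 2)
(T(2, 13) + A(9))*(-21) = (2 - 3/9)*(-21) = (2 - 3*⅑)*(-21) = (2 - ⅓)*(-21) = (5/3)*(-21) = -35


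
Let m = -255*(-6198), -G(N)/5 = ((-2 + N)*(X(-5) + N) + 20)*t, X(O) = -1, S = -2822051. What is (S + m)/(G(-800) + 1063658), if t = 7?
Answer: 1241561/21421112 ≈ 0.057960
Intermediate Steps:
G(N) = -700 - 35*(-1 + N)*(-2 + N) (G(N) = -5*((-2 + N)*(-1 + N) + 20)*7 = -5*((-1 + N)*(-2 + N) + 20)*7 = -5*(20 + (-1 + N)*(-2 + N))*7 = -5*(140 + 7*(-1 + N)*(-2 + N)) = -700 - 35*(-1 + N)*(-2 + N))
m = 1580490
(S + m)/(G(-800) + 1063658) = (-2822051 + 1580490)/((-770 - 35*(-800)² + 105*(-800)) + 1063658) = -1241561/((-770 - 35*640000 - 84000) + 1063658) = -1241561/((-770 - 22400000 - 84000) + 1063658) = -1241561/(-22484770 + 1063658) = -1241561/(-21421112) = -1241561*(-1/21421112) = 1241561/21421112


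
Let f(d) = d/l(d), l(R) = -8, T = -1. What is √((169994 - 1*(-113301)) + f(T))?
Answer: √4532722/4 ≈ 532.25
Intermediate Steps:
f(d) = -d/8 (f(d) = d/(-8) = d*(-⅛) = -d/8)
√((169994 - 1*(-113301)) + f(T)) = √((169994 - 1*(-113301)) - ⅛*(-1)) = √((169994 + 113301) + ⅛) = √(283295 + ⅛) = √(2266361/8) = √4532722/4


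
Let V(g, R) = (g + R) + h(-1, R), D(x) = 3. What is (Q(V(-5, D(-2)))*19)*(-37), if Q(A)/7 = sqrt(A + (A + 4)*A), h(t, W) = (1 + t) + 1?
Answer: -9842*I ≈ -9842.0*I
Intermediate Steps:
h(t, W) = 2 + t
V(g, R) = 1 + R + g (V(g, R) = (g + R) + (2 - 1) = (R + g) + 1 = 1 + R + g)
Q(A) = 7*sqrt(A + A*(4 + A)) (Q(A) = 7*sqrt(A + (A + 4)*A) = 7*sqrt(A + (4 + A)*A) = 7*sqrt(A + A*(4 + A)))
(Q(V(-5, D(-2)))*19)*(-37) = ((7*sqrt((1 + 3 - 5)*(5 + (1 + 3 - 5))))*19)*(-37) = ((7*sqrt(-(5 - 1)))*19)*(-37) = ((7*sqrt(-1*4))*19)*(-37) = ((7*sqrt(-4))*19)*(-37) = ((7*(2*I))*19)*(-37) = ((14*I)*19)*(-37) = (266*I)*(-37) = -9842*I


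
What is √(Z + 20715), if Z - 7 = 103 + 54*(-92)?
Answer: √15857 ≈ 125.92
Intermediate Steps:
Z = -4858 (Z = 7 + (103 + 54*(-92)) = 7 + (103 - 4968) = 7 - 4865 = -4858)
√(Z + 20715) = √(-4858 + 20715) = √15857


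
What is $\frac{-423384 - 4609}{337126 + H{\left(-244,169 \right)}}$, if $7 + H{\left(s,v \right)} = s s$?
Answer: $- \frac{427993}{396655} \approx -1.079$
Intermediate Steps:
$H{\left(s,v \right)} = -7 + s^{2}$ ($H{\left(s,v \right)} = -7 + s s = -7 + s^{2}$)
$\frac{-423384 - 4609}{337126 + H{\left(-244,169 \right)}} = \frac{-423384 - 4609}{337126 - \left(7 - \left(-244\right)^{2}\right)} = - \frac{427993}{337126 + \left(-7 + 59536\right)} = - \frac{427993}{337126 + 59529} = - \frac{427993}{396655}$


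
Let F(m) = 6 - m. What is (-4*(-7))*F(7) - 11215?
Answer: -11243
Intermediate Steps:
(-4*(-7))*F(7) - 11215 = (-4*(-7))*(6 - 1*7) - 11215 = 28*(6 - 7) - 11215 = 28*(-1) - 11215 = -28 - 11215 = -11243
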